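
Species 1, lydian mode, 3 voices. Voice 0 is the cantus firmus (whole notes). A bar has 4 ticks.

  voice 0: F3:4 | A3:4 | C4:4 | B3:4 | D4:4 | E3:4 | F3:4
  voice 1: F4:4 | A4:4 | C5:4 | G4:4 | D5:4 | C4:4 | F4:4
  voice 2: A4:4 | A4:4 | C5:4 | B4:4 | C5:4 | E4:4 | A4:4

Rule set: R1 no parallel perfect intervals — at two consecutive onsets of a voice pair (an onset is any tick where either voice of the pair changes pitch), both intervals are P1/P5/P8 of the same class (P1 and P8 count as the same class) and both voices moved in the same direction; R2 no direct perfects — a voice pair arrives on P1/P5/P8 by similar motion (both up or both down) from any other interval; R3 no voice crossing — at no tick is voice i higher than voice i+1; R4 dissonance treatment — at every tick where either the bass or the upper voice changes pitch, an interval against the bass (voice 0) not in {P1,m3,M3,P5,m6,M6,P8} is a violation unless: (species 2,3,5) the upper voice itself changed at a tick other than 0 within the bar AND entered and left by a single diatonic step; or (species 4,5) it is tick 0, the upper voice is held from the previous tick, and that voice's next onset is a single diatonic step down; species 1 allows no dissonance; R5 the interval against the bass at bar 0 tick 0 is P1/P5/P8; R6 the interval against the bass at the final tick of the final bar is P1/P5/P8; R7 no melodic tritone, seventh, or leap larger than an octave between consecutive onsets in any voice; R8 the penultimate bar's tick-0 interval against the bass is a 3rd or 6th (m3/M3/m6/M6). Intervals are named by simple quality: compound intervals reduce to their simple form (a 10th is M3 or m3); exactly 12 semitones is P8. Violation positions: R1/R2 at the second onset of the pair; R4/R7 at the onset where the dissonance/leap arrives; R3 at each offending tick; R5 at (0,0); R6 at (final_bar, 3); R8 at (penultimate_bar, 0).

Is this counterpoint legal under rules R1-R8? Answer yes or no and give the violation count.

bar 0: v0=F3 v1=F4 v2=A4 (M3)
bar 1: v0=A3 v1=A4 v2=A4 (P8)
bar 2: v0=C4 v1=C5 v2=C5 (P8)
bar 3: v0=B3 v1=G4 v2=B4 (P8)
bar 4: v0=D4 v1=D5 v2=C5 (m7)
bar 5: v0=E3 v1=C4 v2=E4 (P8)
bar 6: v0=F3 v1=F4 v2=A4 (M3)
  R5 @ bar0.0: opens on M3
  R1 @ bar1.0: F3/F4 P8 -> A3/A4 P8 similar
  R1 @ bar2.0: A3/A4 P8 -> C4/C5 P8 similar
  R1 @ bar2.0: A3/A4 P8 -> C4/C5 P8 similar
  R1 @ bar2.0: A4/A4 P1 -> C5/C5 P1 similar
  R1 @ bar3.0: C4/C5 P8 -> B3/B4 P8 similar
  R2 @ bar4.0: B3/G4 m6 -> D4/D5 P8 similar
  R3 @ bar4.0: D5 above C5
  R4 @ bar4.0: D4/C5 m7 untreated
  R3 @ bar4.1: D5 above C5
  R3 @ bar4.2: D5 above C5
  R3 @ bar4.3: D5 above C5
  R2 @ bar5.0: D4/C5 m7 -> E3/E4 P8 similar
  R7 @ bar5.0: D4->E3 leap 10st
  R7 @ bar5.0: D5->C4 leap 14st
  R8 @ bar5.0: penult P8 not 3rd/6th
  R2 @ bar6.0: E3/C4 m6 -> F3/F4 P8 similar
  R6 @ bar6.3: closes on M3

No (18 violations)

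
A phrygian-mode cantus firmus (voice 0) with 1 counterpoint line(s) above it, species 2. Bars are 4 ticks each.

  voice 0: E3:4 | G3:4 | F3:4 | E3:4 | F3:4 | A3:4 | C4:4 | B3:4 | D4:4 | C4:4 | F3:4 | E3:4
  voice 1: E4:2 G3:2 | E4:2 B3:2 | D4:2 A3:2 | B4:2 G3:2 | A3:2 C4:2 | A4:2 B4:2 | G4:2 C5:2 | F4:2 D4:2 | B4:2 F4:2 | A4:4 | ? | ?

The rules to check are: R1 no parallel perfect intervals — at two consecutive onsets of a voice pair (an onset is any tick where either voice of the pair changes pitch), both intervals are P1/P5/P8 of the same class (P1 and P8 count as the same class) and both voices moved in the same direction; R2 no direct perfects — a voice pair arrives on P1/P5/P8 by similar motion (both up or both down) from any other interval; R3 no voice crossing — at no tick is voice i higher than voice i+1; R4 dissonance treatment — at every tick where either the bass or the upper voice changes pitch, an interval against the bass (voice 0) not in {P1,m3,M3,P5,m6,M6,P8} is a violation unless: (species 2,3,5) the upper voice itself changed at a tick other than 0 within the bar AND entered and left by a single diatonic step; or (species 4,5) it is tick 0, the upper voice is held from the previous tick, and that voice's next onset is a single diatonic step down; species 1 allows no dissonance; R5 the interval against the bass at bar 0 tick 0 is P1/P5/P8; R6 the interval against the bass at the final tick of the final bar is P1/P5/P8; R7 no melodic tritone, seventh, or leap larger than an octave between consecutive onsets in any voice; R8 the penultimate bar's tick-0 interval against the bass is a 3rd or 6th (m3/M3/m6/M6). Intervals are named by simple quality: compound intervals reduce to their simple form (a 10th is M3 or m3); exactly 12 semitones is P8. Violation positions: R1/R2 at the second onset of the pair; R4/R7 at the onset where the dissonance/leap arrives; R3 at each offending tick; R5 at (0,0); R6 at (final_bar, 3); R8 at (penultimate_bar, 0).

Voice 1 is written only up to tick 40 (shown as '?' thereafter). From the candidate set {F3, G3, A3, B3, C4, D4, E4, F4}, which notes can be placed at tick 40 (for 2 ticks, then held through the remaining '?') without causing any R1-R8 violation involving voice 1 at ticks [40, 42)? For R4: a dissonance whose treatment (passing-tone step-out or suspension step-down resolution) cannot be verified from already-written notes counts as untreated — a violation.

F3: violates R2,R7,R8
G3: violates R4,R7,R8
A3: legal
B3: violates R4,R7,R8
C4: violates R2,R8
D4: legal
E4: violates R4,R8
F4: violates R2,R8

{A3, D4}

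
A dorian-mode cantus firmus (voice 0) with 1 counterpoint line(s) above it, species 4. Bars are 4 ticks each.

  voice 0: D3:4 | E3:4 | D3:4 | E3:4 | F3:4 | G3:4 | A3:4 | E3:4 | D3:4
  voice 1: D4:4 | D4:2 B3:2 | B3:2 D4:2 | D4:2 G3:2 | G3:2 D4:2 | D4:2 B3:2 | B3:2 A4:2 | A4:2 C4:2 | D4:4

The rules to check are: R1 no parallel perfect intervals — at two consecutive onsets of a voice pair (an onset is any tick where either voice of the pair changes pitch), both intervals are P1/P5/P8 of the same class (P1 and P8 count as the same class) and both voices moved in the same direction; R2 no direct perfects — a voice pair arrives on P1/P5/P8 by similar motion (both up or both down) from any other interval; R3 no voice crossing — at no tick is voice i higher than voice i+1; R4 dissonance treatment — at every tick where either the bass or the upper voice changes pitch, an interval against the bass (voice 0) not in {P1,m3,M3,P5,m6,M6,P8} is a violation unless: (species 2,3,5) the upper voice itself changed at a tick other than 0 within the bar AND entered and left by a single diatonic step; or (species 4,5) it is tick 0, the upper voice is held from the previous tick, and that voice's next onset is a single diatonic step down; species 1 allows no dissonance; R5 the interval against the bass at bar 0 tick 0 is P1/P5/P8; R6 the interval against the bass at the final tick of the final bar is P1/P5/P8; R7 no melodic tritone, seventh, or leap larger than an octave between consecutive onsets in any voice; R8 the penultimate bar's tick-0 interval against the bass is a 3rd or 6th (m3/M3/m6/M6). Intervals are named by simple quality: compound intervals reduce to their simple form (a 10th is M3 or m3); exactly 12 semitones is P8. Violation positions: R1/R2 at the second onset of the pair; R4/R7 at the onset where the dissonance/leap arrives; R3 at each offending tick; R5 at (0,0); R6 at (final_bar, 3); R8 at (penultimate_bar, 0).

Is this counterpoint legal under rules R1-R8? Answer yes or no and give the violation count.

bar 0: v0=D3 v1=D4 (P8)
bar 1: v0=E3 v1=D4 (m7)
bar 2: v0=D3 v1=B3 (M6)
bar 3: v0=E3 v1=D4 (m7)
bar 4: v0=F3 v1=G3 (M2)
bar 5: v0=G3 v1=D4 (P5)
bar 6: v0=A3 v1=B3 (M2)
bar 7: v0=E3 v1=A4 (P4)
bar 8: v0=D3 v1=D4 (P8)
  R4 @ bar1.0: E3/D4 m7 untreated
  R4 @ bar3.0: E3/D4 m7 untreated
  R4 @ bar4.0: F3/G3 M2 untreated
  R4 @ bar6.0: A3/B3 M2 untreated
  R7 @ bar6.2: B3->A4 leap 10st
  R4 @ bar7.0: E3/A4 P4 untreated
  R8 @ bar7.0: penult P4 not 3rd/6th

No (7 violations)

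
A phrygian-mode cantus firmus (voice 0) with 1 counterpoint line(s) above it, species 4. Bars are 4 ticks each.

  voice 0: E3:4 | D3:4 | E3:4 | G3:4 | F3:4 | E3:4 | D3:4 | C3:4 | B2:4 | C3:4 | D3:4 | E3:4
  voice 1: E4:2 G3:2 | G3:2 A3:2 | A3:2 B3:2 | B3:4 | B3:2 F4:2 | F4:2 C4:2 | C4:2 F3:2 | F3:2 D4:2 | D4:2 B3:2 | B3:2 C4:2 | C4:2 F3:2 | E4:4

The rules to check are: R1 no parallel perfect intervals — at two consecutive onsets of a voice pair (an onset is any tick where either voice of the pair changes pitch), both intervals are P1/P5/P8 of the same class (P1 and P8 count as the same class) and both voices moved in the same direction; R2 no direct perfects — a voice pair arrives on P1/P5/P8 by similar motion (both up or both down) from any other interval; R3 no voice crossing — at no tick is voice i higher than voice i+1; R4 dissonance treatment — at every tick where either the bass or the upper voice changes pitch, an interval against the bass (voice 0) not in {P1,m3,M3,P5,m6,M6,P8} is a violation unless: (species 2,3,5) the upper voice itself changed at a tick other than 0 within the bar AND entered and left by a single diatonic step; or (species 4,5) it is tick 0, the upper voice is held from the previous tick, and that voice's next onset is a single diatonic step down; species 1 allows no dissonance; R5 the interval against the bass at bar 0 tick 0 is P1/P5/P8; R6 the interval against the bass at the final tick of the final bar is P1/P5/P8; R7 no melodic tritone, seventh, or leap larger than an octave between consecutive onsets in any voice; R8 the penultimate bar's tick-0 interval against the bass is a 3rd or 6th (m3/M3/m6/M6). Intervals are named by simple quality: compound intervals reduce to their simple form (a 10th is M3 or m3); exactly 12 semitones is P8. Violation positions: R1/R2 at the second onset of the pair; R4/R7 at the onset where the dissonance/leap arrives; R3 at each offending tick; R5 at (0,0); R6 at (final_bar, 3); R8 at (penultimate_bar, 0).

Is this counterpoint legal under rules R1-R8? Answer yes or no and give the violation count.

bar 0: v0=E3 v1=E4 (P8)
bar 1: v0=D3 v1=G3 (P4)
bar 2: v0=E3 v1=A3 (P4)
bar 3: v0=G3 v1=B3 (M3)
bar 4: v0=F3 v1=B3 (TT)
bar 5: v0=E3 v1=F4 (m2)
bar 6: v0=D3 v1=C4 (m7)
bar 7: v0=C3 v1=F3 (P4)
bar 8: v0=B2 v1=D4 (m3)
bar 9: v0=C3 v1=B3 (M7)
bar 10: v0=D3 v1=C4 (m7)
bar 11: v0=E3 v1=E4 (P8)
  R4 @ bar1.0: D3/G3 P4 untreated
  R4 @ bar2.0: E3/A3 P4 untreated
  R4 @ bar4.0: F3/B3 TT untreated
  R7 @ bar4.2: B3->F4 leap 6st
  R4 @ bar5.0: E3/F4 m2 untreated
  R4 @ bar6.0: D3/C4 m7 untreated
  R4 @ bar7.0: C3/F3 P4 untreated
  R4 @ bar7.2: C3/D4 M2 untreated
  R4 @ bar9.0: C3/B3 M7 untreated
  R4 @ bar10.0: D3/C4 m7 untreated
  R8 @ bar10.0: penult m7 not 3rd/6th
  R2 @ bar11.0: D3/F3 m3 -> E3/E4 P8 similar
  R7 @ bar11.0: F3->E4 leap 11st

No (13 violations)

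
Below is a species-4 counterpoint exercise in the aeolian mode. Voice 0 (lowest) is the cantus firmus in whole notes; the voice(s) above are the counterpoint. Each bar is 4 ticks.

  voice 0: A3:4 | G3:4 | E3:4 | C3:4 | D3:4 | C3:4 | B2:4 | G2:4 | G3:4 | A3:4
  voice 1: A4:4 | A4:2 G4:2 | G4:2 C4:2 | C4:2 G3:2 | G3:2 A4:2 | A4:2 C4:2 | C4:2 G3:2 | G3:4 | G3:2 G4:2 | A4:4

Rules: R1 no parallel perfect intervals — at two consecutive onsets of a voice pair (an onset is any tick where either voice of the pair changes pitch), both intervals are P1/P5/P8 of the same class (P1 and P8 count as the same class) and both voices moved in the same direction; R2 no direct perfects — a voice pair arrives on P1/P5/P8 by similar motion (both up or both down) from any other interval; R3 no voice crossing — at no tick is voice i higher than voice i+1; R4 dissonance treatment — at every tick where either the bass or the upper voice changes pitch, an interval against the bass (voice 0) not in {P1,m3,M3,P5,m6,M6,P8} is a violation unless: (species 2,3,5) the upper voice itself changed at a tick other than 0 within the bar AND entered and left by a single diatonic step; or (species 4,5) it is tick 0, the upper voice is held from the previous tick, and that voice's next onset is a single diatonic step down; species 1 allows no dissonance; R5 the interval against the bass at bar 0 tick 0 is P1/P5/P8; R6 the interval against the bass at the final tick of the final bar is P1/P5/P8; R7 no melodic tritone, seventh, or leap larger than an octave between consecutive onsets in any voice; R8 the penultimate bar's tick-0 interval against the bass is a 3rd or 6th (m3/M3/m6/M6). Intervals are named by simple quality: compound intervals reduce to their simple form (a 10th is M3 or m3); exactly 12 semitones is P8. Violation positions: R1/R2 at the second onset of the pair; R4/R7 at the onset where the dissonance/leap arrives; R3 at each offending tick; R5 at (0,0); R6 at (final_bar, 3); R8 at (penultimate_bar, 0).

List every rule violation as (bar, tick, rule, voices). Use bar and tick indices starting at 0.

(4, 0, R4, (0, 1))
(4, 2, R7, (1,))
(6, 0, R4, (0, 1))
(8, 0, R8, (0, 1))
(9, 0, R1, (0, 1))

bar 0: v0=A3 v1=A4 downbeat P8
bar 1: v0=G3 v1=A4 downbeat M2
bar 2: v0=E3 v1=G4 downbeat m3
bar 3: v0=C3 v1=C4 downbeat P8
bar 4: v0=D3 v1=G3 downbeat P4
bar 5: v0=C3 v1=A4 downbeat M6
bar 6: v0=B2 v1=C4 downbeat m2
bar 7: v0=G2 v1=G3 downbeat P8
bar 8: v0=G3 v1=G3 downbeat P1
bar 9: v0=A3 v1=A4 downbeat P8
  -> R4 @ bar 4 tick 0 v(0, 1): D3/G3 P4 untreated
  -> R7 @ bar 4 tick 2 v(1,): G3->A4 leap 14st
  -> R4 @ bar 6 tick 0 v(0, 1): B2/C4 m2 untreated
  -> R8 @ bar 8 tick 0 v(0, 1): penult P1 not 3rd/6th
  -> R1 @ bar 9 tick 0 v(0, 1): G3/G4 P8 -> A3/A4 P8 similar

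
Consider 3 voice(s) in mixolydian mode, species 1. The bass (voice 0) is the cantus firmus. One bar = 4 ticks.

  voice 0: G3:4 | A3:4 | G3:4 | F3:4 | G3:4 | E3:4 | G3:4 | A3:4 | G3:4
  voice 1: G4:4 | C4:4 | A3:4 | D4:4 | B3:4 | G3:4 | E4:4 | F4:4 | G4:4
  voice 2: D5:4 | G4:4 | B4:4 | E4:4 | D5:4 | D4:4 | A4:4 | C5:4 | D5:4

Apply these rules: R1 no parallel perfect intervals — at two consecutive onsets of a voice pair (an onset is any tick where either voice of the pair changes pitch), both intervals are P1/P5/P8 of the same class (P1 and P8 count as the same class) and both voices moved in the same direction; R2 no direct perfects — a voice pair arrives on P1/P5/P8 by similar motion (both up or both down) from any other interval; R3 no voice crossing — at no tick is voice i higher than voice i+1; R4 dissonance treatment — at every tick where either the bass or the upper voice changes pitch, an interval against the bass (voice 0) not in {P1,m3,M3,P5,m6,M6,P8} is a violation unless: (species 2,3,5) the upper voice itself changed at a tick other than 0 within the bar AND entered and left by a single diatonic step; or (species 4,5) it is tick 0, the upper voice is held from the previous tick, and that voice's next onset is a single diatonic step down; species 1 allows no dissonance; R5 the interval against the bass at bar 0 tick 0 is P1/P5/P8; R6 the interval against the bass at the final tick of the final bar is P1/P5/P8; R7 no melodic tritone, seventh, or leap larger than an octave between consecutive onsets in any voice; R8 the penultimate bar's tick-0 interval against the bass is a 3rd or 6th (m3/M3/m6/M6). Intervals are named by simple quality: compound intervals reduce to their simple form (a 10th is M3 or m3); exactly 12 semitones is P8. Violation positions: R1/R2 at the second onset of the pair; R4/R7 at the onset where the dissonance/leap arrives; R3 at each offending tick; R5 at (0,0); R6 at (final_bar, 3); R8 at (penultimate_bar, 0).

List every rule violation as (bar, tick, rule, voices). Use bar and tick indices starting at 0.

bar 0: v0=G3 v1=G4 v2=D5 downbeat P5
bar 1: v0=A3 v1=C4 v2=G4 downbeat m7
bar 2: v0=G3 v1=A3 v2=B4 downbeat M3
bar 3: v0=F3 v1=D4 v2=E4 downbeat M7
bar 4: v0=G3 v1=B3 v2=D5 downbeat P5
bar 5: v0=E3 v1=G3 v2=D4 downbeat m7
bar 6: v0=G3 v1=E4 v2=A4 downbeat M2
bar 7: v0=A3 v1=F4 v2=C5 downbeat m3
bar 8: v0=G3 v1=G4 v2=D5 downbeat P5
  -> R1 @ bar 1 tick 0 v(1, 2): G4/D5 P5 -> C4/G4 P5 similar
  -> R4 @ bar 1 tick 0 v(0, 2): A3/G4 m7 untreated
  -> R4 @ bar 2 tick 0 v(0, 1): G3/A3 M2 untreated
  -> R4 @ bar 3 tick 0 v(0, 2): F3/E4 M7 untreated
  -> R2 @ bar 4 tick 0 v(0, 2): F3/E4 M7 -> G3/D5 P5 similar
  -> R7 @ bar 4 tick 0 v(2,): E4->D5 leap 10st
  -> R2 @ bar 5 tick 0 v(1, 2): B3/D5 m3 -> G3/D4 P5 similar
  -> R4 @ bar 5 tick 0 v(0, 2): E3/D4 m7 untreated
  -> R4 @ bar 6 tick 0 v(0, 2): G3/A4 M2 untreated
  -> R2 @ bar 7 tick 0 v(1, 2): E4/A4 P4 -> F4/C5 P5 similar
  -> R1 @ bar 8 tick 0 v(1, 2): F4/C5 P5 -> G4/D5 P5 similar

(1, 0, R1, (1, 2))
(1, 0, R4, (0, 2))
(2, 0, R4, (0, 1))
(3, 0, R4, (0, 2))
(4, 0, R2, (0, 2))
(4, 0, R7, (2,))
(5, 0, R2, (1, 2))
(5, 0, R4, (0, 2))
(6, 0, R4, (0, 2))
(7, 0, R2, (1, 2))
(8, 0, R1, (1, 2))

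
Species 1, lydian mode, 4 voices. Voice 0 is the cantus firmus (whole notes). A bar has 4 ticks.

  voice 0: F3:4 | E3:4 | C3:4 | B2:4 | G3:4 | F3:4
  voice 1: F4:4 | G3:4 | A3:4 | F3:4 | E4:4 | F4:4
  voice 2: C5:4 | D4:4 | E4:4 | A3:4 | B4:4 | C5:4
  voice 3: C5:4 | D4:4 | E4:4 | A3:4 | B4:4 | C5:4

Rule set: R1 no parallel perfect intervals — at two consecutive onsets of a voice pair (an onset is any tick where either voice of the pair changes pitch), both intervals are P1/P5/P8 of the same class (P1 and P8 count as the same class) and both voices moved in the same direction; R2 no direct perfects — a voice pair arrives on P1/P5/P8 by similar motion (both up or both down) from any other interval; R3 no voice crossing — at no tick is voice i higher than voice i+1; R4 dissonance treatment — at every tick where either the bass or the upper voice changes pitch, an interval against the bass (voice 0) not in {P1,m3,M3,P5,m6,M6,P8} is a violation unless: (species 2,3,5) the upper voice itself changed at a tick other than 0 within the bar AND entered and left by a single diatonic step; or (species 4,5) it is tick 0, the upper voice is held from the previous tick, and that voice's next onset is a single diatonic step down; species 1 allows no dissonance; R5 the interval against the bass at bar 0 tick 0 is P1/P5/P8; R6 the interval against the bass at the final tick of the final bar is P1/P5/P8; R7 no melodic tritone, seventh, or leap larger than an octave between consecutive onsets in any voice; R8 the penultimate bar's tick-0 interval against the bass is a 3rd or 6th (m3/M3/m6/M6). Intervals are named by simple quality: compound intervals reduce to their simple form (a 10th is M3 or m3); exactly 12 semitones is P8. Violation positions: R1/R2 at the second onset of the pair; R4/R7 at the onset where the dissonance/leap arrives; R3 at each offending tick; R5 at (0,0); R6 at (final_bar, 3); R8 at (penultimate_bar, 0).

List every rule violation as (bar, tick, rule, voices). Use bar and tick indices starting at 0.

bar 0: v0=F3 v1=F4 v2=C5 v3=C5 downbeat P5
bar 1: v0=E3 v1=G3 v2=D4 v3=D4 downbeat m7
bar 2: v0=C3 v1=A3 v2=E4 v3=E4 downbeat M3
bar 3: v0=B2 v1=F3 v2=A3 v3=A3 downbeat m7
bar 4: v0=G3 v1=E4 v2=B4 v3=B4 downbeat M3
bar 5: v0=F3 v1=F4 v2=C5 v3=C5 downbeat P5
  -> R1 @ bar 1 tick 0 v(1, 2): F4/C5 P5 -> G3/D4 P5 similar
  -> R1 @ bar 1 tick 0 v(1, 3): F4/C5 P5 -> G3/D4 P5 similar
  -> R1 @ bar 1 tick 0 v(2, 3): C5/C5 P1 -> D4/D4 P1 similar
  -> R4 @ bar 1 tick 0 v(0, 2): E3/D4 m7 untreated
  -> R4 @ bar 1 tick 0 v(0, 3): E3/D4 m7 untreated
  -> R7 @ bar 1 tick 0 v(1,): F4->G3 leap 10st
  -> R7 @ bar 1 tick 0 v(2,): C5->D4 leap 10st
  -> R7 @ bar 1 tick 0 v(3,): C5->D4 leap 10st
  -> R1 @ bar 2 tick 0 v(1, 2): G3/D4 P5 -> A3/E4 P5 similar
  -> R1 @ bar 2 tick 0 v(1, 3): G3/D4 P5 -> A3/E4 P5 similar
  -> R1 @ bar 2 tick 0 v(2, 3): D4/D4 P1 -> E4/E4 P1 similar
  -> R1 @ bar 3 tick 0 v(2, 3): E4/E4 P1 -> A3/A3 P1 similar
  -> R4 @ bar 3 tick 0 v(0, 1): B2/F3 TT untreated
  -> R4 @ bar 3 tick 0 v(0, 2): B2/A3 m7 untreated
  -> R4 @ bar 3 tick 0 v(0, 3): B2/A3 m7 untreated
  -> R1 @ bar 4 tick 0 v(2, 3): A3/A3 P1 -> B4/B4 P1 similar
  -> R2 @ bar 4 tick 0 v(1, 2): F3/A3 M3 -> E4/B4 P5 similar
  -> R2 @ bar 4 tick 0 v(1, 3): F3/A3 M3 -> E4/B4 P5 similar
  -> R7 @ bar 4 tick 0 v(1,): F3->E4 leap 11st
  -> R7 @ bar 4 tick 0 v(2,): A3->B4 leap 14st
  -> R7 @ bar 4 tick 0 v(3,): A3->B4 leap 14st
  -> R1 @ bar 5 tick 0 v(1, 2): E4/B4 P5 -> F4/C5 P5 similar
  -> R1 @ bar 5 tick 0 v(1, 3): E4/B4 P5 -> F4/C5 P5 similar
  -> R1 @ bar 5 tick 0 v(2, 3): B4/B4 P1 -> C5/C5 P1 similar

(1, 0, R1, (1, 2))
(1, 0, R1, (1, 3))
(1, 0, R1, (2, 3))
(1, 0, R4, (0, 2))
(1, 0, R4, (0, 3))
(1, 0, R7, (1,))
(1, 0, R7, (2,))
(1, 0, R7, (3,))
(2, 0, R1, (1, 2))
(2, 0, R1, (1, 3))
(2, 0, R1, (2, 3))
(3, 0, R1, (2, 3))
(3, 0, R4, (0, 1))
(3, 0, R4, (0, 2))
(3, 0, R4, (0, 3))
(4, 0, R1, (2, 3))
(4, 0, R2, (1, 2))
(4, 0, R2, (1, 3))
(4, 0, R7, (1,))
(4, 0, R7, (2,))
(4, 0, R7, (3,))
(5, 0, R1, (1, 2))
(5, 0, R1, (1, 3))
(5, 0, R1, (2, 3))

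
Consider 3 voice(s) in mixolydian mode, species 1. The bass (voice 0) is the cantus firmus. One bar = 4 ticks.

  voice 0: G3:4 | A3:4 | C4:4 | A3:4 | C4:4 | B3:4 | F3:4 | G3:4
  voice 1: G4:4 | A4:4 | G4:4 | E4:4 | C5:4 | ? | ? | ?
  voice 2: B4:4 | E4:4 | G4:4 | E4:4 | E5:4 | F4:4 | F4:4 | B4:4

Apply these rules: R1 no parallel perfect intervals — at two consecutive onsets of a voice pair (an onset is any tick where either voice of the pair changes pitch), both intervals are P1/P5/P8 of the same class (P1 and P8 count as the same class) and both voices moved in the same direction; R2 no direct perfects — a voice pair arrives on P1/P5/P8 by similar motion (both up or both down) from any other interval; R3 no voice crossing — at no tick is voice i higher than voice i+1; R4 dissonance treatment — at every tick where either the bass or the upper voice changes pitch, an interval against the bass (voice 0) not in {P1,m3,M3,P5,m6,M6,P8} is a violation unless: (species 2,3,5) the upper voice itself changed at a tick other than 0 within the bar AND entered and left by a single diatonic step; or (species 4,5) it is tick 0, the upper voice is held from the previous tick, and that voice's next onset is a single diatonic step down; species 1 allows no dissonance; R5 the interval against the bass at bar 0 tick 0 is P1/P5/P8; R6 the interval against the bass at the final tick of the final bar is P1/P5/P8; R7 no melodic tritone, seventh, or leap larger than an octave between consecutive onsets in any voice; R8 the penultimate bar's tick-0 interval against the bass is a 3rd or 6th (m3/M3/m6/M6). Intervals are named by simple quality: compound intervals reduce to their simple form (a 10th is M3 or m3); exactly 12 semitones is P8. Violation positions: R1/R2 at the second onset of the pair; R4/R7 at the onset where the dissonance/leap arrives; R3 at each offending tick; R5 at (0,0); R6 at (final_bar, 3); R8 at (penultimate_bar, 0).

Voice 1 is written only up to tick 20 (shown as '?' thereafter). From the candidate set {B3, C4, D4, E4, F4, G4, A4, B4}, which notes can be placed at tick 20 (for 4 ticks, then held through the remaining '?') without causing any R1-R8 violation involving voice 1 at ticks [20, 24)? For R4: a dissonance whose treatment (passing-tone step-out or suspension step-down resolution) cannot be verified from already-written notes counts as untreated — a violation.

B3: violates R1,R7
C4: violates R4
D4: violates R7
E4: violates R4
F4: violates R2,R4
G4: violates R3
A4: violates R3,R4
B4: violates R1,R3

{}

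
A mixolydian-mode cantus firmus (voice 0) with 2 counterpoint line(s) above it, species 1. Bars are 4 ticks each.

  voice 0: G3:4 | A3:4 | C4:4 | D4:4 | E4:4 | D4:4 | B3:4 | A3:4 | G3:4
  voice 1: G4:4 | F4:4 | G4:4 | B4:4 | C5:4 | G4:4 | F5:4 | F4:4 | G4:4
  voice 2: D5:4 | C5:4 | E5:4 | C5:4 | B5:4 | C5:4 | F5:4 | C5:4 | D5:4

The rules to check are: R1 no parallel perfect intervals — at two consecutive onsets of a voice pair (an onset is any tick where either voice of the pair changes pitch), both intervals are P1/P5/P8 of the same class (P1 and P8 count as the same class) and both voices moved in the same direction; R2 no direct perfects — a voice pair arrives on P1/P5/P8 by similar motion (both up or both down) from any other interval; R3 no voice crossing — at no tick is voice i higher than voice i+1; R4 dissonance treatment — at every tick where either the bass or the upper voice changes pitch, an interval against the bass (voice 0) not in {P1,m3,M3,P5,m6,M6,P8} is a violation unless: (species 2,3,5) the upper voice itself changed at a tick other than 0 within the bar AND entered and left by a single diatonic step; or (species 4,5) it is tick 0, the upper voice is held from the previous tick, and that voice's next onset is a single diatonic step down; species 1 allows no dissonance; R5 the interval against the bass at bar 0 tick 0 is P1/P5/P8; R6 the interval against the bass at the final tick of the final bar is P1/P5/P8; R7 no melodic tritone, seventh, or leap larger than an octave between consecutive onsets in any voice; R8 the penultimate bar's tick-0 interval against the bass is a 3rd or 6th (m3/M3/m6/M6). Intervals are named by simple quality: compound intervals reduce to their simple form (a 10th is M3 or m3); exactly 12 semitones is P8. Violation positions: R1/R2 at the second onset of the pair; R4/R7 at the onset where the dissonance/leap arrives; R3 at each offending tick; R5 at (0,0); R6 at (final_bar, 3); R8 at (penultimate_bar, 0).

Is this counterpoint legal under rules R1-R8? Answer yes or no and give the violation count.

bar 0: v0=G3 v1=G4 v2=D5 (P5)
bar 1: v0=A3 v1=F4 v2=C5 (m3)
bar 2: v0=C4 v1=G4 v2=E5 (M3)
bar 3: v0=D4 v1=B4 v2=C5 (m7)
bar 4: v0=E4 v1=C5 v2=B5 (P5)
bar 5: v0=D4 v1=G4 v2=C5 (m7)
bar 6: v0=B3 v1=F5 v2=F5 (TT)
bar 7: v0=A3 v1=F4 v2=C5 (m3)
bar 8: v0=G3 v1=G4 v2=D5 (P5)
  R1 @ bar1.0: G4/D5 P5 -> F4/C5 P5 similar
  R2 @ bar2.0: A3/F4 m6 -> C4/G4 P5 similar
  R4 @ bar3.0: D4/C5 m7 untreated
  R2 @ bar4.0: D4/C5 m7 -> E4/B5 P5 similar
  R7 @ bar4.0: C5->B5 leap 11st
  R4 @ bar5.0: D4/G4 P4 untreated
  R4 @ bar5.0: D4/C5 m7 untreated
  R7 @ bar5.0: B5->C5 leap 11st
  R2 @ bar6.0: G4/C5 P4 -> F5/F5 P1 similar
  R4 @ bar6.0: B3/F5 TT untreated
  R4 @ bar6.0: B3/F5 TT untreated
  R7 @ bar6.0: G4->F5 leap 10st
  R2 @ bar7.0: F5/F5 P1 -> F4/C5 P5 similar
  R1 @ bar8.0: F4/C5 P5 -> G4/D5 P5 similar

No (14 violations)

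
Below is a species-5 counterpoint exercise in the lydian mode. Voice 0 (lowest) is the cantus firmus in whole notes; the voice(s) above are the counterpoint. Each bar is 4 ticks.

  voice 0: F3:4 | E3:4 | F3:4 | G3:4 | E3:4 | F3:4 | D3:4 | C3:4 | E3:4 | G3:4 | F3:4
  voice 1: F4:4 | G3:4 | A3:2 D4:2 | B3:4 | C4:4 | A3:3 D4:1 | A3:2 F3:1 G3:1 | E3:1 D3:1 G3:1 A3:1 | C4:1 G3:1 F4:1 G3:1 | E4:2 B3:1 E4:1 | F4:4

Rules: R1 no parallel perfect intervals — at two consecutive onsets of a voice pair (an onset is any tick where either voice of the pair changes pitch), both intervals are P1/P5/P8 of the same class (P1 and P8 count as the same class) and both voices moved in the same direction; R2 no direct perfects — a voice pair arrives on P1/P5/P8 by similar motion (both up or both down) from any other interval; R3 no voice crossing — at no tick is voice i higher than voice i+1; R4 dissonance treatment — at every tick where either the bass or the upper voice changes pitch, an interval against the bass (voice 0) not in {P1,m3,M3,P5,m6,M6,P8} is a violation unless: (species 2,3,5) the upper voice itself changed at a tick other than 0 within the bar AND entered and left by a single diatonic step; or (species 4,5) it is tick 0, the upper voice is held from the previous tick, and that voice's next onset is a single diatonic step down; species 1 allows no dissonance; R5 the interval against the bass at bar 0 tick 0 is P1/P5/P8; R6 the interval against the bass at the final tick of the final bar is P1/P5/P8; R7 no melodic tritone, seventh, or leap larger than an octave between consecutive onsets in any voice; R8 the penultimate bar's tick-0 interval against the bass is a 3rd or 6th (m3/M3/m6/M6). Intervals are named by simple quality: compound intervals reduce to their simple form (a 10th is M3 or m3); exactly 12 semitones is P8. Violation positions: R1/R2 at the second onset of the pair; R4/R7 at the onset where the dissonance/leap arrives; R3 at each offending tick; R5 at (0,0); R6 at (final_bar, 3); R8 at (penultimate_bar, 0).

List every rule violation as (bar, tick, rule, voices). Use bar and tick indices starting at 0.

(1, 0, R7, (1,))
(6, 0, R2, (0, 1))
(6, 3, R4, (0, 1))
(7, 1, R4, (0, 1))
(8, 2, R4, (0, 1))
(8, 2, R7, (1,))
(8, 3, R7, (1,))

bar 0: v0=F3 v1=F4 downbeat P8
bar 1: v0=E3 v1=G3 downbeat m3
bar 2: v0=F3 v1=A3 downbeat M3
bar 3: v0=G3 v1=B3 downbeat M3
bar 4: v0=E3 v1=C4 downbeat m6
bar 5: v0=F3 v1=A3 downbeat M3
bar 6: v0=D3 v1=A3 downbeat P5
bar 7: v0=C3 v1=E3 downbeat M3
bar 8: v0=E3 v1=C4 downbeat m6
bar 9: v0=G3 v1=E4 downbeat M6
bar 10: v0=F3 v1=F4 downbeat P8
  -> R7 @ bar 1 tick 0 v(1,): F4->G3 leap 10st
  -> R2 @ bar 6 tick 0 v(0, 1): F3/D4 M6 -> D3/A3 P5 similar
  -> R4 @ bar 6 tick 3 v(0, 1): D3/G3 P4 untreated
  -> R4 @ bar 7 tick 1 v(0, 1): C3/D3 M2 untreated
  -> R4 @ bar 8 tick 2 v(0, 1): E3/F4 m2 untreated
  -> R7 @ bar 8 tick 2 v(1,): G3->F4 leap 10st
  -> R7 @ bar 8 tick 3 v(1,): F4->G3 leap 10st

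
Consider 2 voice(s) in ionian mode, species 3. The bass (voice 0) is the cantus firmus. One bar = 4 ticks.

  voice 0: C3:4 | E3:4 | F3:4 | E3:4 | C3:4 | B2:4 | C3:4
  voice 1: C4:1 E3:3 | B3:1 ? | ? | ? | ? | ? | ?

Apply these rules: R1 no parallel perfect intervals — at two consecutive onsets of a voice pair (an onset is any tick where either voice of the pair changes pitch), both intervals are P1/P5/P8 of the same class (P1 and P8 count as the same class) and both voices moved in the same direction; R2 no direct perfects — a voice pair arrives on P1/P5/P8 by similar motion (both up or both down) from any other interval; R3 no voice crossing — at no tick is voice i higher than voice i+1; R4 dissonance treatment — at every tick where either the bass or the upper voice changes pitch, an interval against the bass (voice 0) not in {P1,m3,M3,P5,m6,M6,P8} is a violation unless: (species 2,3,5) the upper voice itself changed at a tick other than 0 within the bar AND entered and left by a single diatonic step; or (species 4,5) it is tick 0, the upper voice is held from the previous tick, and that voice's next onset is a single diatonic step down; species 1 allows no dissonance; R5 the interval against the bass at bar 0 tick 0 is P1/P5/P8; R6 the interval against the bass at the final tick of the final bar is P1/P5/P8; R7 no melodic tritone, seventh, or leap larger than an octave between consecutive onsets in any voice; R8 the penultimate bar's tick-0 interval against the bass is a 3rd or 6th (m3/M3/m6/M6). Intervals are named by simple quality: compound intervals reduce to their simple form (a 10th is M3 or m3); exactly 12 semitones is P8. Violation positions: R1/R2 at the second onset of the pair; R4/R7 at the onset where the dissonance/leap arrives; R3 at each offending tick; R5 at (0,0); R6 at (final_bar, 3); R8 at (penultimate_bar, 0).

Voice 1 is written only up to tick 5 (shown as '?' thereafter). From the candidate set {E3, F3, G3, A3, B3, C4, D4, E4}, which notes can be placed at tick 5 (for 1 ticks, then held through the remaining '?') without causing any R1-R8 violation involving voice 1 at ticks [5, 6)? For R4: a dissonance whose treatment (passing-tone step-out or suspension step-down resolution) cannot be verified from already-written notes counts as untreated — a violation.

{B3, C4, E3, E4, G3}

E3: legal
F3: violates R4,R7
G3: legal
A3: violates R4
B3: legal
C4: legal
D4: violates R4
E4: legal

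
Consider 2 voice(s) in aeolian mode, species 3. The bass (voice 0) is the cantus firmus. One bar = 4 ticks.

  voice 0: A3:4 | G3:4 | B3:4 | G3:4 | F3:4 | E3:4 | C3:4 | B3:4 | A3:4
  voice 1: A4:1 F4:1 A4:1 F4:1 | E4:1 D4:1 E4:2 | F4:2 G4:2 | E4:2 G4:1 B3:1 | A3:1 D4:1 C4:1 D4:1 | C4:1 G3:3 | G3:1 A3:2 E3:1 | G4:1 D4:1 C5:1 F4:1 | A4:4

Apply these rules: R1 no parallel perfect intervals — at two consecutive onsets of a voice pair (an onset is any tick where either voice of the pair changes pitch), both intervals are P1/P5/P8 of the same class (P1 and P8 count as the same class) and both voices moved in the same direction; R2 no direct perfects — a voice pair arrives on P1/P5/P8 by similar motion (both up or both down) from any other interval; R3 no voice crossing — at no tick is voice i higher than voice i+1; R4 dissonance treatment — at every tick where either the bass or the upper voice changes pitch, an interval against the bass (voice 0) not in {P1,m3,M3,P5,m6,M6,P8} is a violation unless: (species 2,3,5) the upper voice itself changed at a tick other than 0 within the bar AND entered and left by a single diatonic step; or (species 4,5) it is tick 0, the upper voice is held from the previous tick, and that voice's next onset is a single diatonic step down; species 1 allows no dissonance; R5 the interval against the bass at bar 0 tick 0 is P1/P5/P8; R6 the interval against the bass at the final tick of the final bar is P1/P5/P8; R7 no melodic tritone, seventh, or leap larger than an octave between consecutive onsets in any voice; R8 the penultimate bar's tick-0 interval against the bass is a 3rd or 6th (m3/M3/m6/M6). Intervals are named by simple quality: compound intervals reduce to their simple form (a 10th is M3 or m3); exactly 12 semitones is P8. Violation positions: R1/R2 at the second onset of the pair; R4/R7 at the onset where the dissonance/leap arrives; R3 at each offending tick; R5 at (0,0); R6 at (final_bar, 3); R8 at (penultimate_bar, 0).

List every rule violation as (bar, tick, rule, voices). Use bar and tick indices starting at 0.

(2, 0, R4, (0, 1))
(7, 0, R7, (0,))
(7, 0, R7, (1,))
(7, 2, R4, (0, 1))
(7, 2, R7, (1,))
(7, 3, R4, (0, 1))

bar 0: v0=A3 v1=A4 downbeat P8
bar 1: v0=G3 v1=E4 downbeat M6
bar 2: v0=B3 v1=F4 downbeat TT
bar 3: v0=G3 v1=E4 downbeat M6
bar 4: v0=F3 v1=A3 downbeat M3
bar 5: v0=E3 v1=C4 downbeat m6
bar 6: v0=C3 v1=G3 downbeat P5
bar 7: v0=B3 v1=G4 downbeat m6
bar 8: v0=A3 v1=A4 downbeat P8
  -> R4 @ bar 2 tick 0 v(0, 1): B3/F4 TT untreated
  -> R7 @ bar 7 tick 0 v(0,): C3->B3 leap 11st
  -> R7 @ bar 7 tick 0 v(1,): E3->G4 leap 15st
  -> R4 @ bar 7 tick 2 v(0, 1): B3/C5 m2 untreated
  -> R7 @ bar 7 tick 2 v(1,): D4->C5 leap 10st
  -> R4 @ bar 7 tick 3 v(0, 1): B3/F4 TT untreated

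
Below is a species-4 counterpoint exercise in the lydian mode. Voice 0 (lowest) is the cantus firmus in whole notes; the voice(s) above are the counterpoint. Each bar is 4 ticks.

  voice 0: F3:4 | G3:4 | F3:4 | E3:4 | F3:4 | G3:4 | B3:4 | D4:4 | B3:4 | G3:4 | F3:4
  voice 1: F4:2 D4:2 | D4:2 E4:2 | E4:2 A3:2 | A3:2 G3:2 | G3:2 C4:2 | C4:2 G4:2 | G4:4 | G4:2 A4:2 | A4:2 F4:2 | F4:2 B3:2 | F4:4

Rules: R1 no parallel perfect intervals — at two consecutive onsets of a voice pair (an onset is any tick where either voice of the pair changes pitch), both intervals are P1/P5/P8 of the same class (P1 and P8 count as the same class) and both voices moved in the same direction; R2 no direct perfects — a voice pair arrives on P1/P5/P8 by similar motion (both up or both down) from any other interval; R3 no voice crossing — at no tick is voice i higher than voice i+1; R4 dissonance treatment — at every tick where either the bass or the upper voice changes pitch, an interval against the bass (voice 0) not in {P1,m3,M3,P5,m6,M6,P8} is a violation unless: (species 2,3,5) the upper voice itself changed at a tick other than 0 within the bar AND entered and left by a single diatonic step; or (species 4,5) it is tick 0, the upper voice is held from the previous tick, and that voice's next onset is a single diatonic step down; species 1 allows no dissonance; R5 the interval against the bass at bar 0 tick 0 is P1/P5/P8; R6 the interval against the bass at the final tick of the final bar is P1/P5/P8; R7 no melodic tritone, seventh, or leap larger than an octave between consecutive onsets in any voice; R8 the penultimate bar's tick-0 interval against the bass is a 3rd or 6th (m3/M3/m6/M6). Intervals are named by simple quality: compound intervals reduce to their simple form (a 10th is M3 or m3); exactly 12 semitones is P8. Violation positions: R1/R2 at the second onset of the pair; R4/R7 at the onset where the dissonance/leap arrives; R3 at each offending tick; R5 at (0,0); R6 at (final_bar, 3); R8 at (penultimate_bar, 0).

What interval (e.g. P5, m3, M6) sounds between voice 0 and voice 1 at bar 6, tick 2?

voice 0=B3 voice 1=G4 -> m6

m6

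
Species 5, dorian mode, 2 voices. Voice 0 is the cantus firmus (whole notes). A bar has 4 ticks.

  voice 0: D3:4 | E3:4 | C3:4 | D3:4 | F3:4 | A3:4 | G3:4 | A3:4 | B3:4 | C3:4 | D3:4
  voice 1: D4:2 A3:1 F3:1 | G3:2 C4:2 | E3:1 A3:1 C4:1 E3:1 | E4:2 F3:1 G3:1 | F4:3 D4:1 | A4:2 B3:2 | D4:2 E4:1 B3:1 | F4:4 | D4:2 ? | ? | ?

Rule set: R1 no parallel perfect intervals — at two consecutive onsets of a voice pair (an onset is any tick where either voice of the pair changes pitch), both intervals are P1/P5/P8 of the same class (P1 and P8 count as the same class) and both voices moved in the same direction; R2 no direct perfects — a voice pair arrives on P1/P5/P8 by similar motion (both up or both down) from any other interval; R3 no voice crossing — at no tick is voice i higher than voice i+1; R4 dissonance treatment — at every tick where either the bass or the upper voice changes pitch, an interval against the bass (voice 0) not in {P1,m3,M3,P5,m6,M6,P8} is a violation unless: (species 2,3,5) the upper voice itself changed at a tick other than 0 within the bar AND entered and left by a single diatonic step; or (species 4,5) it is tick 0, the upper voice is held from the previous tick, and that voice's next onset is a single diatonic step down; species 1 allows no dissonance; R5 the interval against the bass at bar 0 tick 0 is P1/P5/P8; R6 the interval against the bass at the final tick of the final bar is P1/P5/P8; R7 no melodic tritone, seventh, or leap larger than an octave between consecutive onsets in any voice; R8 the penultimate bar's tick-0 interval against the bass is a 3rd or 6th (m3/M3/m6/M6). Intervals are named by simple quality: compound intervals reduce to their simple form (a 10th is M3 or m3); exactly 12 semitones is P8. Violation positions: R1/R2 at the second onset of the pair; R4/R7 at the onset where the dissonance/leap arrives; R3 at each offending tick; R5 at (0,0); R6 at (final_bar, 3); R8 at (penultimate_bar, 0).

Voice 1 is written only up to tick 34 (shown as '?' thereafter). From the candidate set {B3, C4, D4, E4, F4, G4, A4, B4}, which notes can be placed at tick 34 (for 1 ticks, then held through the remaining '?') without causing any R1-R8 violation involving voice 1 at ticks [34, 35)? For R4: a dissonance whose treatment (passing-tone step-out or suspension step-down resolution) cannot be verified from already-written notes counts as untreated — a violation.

B3: legal
C4: violates R4
D4: legal
E4: violates R4
F4: violates R4
G4: legal
A4: violates R4
B4: legal

{B3, B4, D4, G4}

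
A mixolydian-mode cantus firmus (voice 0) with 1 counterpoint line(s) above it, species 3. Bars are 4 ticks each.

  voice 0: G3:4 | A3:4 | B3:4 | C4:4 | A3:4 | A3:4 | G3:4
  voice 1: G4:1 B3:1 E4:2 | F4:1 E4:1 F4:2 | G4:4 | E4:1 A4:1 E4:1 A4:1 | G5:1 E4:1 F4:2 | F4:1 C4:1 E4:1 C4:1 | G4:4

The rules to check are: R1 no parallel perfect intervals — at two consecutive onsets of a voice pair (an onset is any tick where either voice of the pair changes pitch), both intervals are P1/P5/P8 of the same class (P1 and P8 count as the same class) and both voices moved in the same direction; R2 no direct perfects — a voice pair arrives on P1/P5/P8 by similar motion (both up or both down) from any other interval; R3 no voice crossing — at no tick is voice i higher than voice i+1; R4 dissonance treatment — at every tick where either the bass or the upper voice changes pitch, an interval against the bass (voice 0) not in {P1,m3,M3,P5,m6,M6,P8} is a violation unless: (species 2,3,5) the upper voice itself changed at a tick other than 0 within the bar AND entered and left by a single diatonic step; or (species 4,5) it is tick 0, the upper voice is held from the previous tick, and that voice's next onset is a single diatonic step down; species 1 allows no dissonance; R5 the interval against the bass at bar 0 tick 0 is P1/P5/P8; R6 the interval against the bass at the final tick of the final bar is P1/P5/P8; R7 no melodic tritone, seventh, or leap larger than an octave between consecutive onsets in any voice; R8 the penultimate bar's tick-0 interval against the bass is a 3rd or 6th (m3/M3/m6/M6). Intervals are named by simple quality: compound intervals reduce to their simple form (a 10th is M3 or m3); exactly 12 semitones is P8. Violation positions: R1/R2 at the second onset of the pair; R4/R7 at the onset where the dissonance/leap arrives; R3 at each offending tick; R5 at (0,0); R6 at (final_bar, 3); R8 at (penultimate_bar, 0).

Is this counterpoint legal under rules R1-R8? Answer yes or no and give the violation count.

bar 0: v0=G3 v1=G4 (P8)
bar 1: v0=A3 v1=F4 (m6)
bar 2: v0=B3 v1=G4 (m6)
bar 3: v0=C4 v1=E4 (M3)
bar 4: v0=A3 v1=G5 (m7)
bar 5: v0=A3 v1=F4 (m6)
bar 6: v0=G3 v1=G4 (P8)
  R4 @ bar4.0: A3/G5 m7 untreated
  R7 @ bar4.0: A4->G5 leap 10st
  R7 @ bar4.1: G5->E4 leap 15st

No (3 violations)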